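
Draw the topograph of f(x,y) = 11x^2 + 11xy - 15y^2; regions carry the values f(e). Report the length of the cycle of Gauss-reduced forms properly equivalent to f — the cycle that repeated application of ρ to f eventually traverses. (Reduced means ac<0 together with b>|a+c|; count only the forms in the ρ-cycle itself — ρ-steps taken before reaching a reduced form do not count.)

D = 781, ⌊√D⌋ = 27
river: ρ → (-15,19,7)
river: ρ → (7,23,-9)
river: ρ → (-9,13,17)
river: ρ → (17,21,-5)
river: ρ → (-5,19,21)
river: ρ → (21,23,-3)
river: ρ → (-3,25,13)
river: ρ → (13,27,-1)
river: ρ → (-1,27,13)
river: ρ → (13,25,-3)
river: ρ → (-3,23,21)
river: ρ → (21,19,-5)
river: ρ → (-5,21,17)
river: ρ → (17,13,-9)
river: ρ → (-9,23,7)
river: ρ → (7,19,-15)
river: ρ → (-15,11,11)
river: ρ → (11,11,-15)
ρ-cycle length = 18 (tail of 0 descent steps not counted)

18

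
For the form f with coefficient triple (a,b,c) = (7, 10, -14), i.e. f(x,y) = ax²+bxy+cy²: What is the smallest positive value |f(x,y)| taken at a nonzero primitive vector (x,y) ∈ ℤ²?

river: ρ → (-14,18,3)
river: ρ → (3,18,-14)
river: ρ → (-14,10,7)
river: ρ → (7,18,-6)
river: ρ → (-6,18,7)
river: ρ → (7,10,-14)
closes: descent 0, river 6
min |a| on river = 3

3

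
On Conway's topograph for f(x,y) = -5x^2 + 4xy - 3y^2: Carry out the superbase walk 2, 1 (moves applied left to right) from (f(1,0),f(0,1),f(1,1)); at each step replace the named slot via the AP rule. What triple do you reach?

start (-5,-3,-4) = (f(1,0),f(0,1),f(1,1))
replace slot 2: 2·((-5)+(-4)) − (-3) = -15 → (-5,-15,-4)
replace slot 1: 2·((-15)+(-4)) − (-5) = -33 → (-33,-15,-4)

-33,-15,-4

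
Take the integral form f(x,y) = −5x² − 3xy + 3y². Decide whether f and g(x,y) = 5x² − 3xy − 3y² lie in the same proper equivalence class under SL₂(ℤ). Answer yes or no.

D₁ = 69, D₂ = 69
river cycle of f (length 4): (3, 3, -5), (-5, 7, 1), (1, 7, -5), (-5, 3, 3)
river cycle of g (length 4): (-3, 3, 5), (5, 7, -1), (-1, 7, 5), (5, 3, -3)
cycles differ ⇒ inequivalent

no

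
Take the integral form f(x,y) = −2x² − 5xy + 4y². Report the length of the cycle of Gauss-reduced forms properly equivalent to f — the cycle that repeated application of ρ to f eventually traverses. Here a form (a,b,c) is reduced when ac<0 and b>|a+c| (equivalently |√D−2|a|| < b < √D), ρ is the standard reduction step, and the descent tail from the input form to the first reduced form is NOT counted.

D = 57, ⌊√D⌋ = 7
descent: ρ → (4,5,-2)  [lands on river]
river: ρ → (-2,7,1)
river: ρ → (1,7,-2)
river: ρ → (-2,5,4)
river: ρ → (4,3,-3)
river: ρ → (-3,3,4)
ρ-cycle length = 6 (tail of 1 descent step not counted)

6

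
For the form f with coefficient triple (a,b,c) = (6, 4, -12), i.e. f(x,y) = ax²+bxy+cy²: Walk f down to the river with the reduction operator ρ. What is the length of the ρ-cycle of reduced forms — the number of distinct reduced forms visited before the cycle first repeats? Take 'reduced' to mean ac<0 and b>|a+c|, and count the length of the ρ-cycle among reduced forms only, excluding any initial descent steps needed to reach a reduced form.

D = 304, ⌊√D⌋ = 17
descent: ρ → (-12,-4,6)
descent: ρ → (6,16,-2)  [lands on river]
river: ρ → (-2,16,6)
river: ρ → (6,8,-10)
river: ρ → (-10,12,4)
river: ρ → (4,12,-10)
river: ρ → (-10,8,6)
ρ-cycle length = 6 (tail of 2 descent steps not counted)

6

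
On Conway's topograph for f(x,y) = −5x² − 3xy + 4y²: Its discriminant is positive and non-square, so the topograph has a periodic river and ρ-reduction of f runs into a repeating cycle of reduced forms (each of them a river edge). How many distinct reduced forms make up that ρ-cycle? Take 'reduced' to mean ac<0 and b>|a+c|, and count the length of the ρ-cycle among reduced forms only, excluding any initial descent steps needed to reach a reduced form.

D = 89, ⌊√D⌋ = 9
descent: ρ → (4,3,-5)  [lands on river]
river: ρ → (-5,7,2)
river: ρ → (2,9,-1)
river: ρ → (-1,9,2)
river: ρ → (2,7,-5)
river: ρ → (-5,3,4)
river: ρ → (4,5,-4)
river: ρ → (-4,3,5)
river: ρ → (5,7,-2)
river: ρ → (-2,9,1)
river: ρ → (1,9,-2)
river: ρ → (-2,7,5)
river: ρ → (5,3,-4)
river: ρ → (-4,5,4)
ρ-cycle length = 14 (tail of 1 descent step not counted)

14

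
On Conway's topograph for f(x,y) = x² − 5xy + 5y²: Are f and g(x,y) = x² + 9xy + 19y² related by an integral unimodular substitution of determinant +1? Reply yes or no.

D₁ = 5, D₂ = 5
river cycle of f (length 2): (1, 1, -1), (-1, 1, 1)
river cycle of g (length 2): (1, 1, -1), (-1, 1, 1)
cycles coincide ⇒ equivalent

yes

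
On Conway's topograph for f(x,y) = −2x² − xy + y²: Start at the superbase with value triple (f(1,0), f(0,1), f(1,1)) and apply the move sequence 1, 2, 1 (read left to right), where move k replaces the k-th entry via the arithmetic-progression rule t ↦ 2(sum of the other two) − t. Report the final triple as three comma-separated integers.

start (-2,1,-2) = (f(1,0),f(0,1),f(1,1))
replace slot 1: 2·(1+(-2)) − (-2) = 0 → (0,1,-2)
replace slot 2: 2·(0+(-2)) − 1 = -5 → (0,-5,-2)
replace slot 1: 2·((-5)+(-2)) − 0 = -14 → (-14,-5,-2)

-14,-5,-2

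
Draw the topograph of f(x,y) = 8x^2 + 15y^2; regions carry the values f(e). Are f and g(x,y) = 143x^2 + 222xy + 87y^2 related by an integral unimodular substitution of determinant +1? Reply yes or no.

D₁ = -480, D₂ = -480
f: reduced (well bottom): (8,0,15) with a≤c, −a<b≤a
g: translate: b→-64 (≡222 mod 286), so (143,222,87)→(143,-64,8)
g: flip: (143,-64,8)→(8,64,143)
g: translate: b→0 (≡64 mod 16), so (8,64,143)→(8,0,15)
g: reduced (well bottom): (8,0,15) with a≤c, −a<b≤a
reduced forms (8, 0, 15) vs (8, 0, 15) ⇒ equivalent

yes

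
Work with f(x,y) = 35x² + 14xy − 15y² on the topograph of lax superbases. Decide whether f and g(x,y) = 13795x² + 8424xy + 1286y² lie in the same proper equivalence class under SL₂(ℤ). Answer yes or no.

D₁ = 2296, D₂ = 2296
river cycle of f (length 6): (-15, 46, 3), (3, 44, -30), (-30, 16, 17), (17, 18, -29), (-29, 40, 6), (6, 44, -15)
river cycle of g (length 6): (6, 44, -15), (-15, 46, 3), (3, 44, -30), (-30, 16, 17), (17, 18, -29), (-29, 40, 6)
cycles coincide ⇒ equivalent

yes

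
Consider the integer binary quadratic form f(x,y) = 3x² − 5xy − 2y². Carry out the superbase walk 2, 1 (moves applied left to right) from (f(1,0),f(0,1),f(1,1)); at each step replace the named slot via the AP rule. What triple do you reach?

start (3,-2,-4) = (f(1,0),f(0,1),f(1,1))
replace slot 2: 2·(3+(-4)) − (-2) = 0 → (3,0,-4)
replace slot 1: 2·(0+(-4)) − 3 = -11 → (-11,0,-4)

-11,0,-4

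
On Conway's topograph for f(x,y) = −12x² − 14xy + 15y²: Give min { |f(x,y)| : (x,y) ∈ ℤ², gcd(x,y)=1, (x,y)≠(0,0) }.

descent: ρ → (15,14,-12)  [lands on river]
river: ρ → (-12,10,17)
river: ρ → (17,24,-5)
river: ρ → (-5,26,12)
river: ρ → (12,22,-9)
river: ρ → (-9,14,20)
river: ρ → (20,26,-3)
river: ρ → (-3,28,11)
river: ρ → (11,16,-15)
river: ρ → (-15,14,12)
river: ρ → (12,10,-17)
river: ρ → (-17,24,5)
river: ρ → (5,26,-12)
river: ρ → (-12,22,9)
river: ρ → (9,14,-20)
river: ρ → (-20,26,3)
river: ρ → (3,28,-11)
river: ρ → (-11,16,15)
closes: descent 1, river 18
min |a| on river = 3

3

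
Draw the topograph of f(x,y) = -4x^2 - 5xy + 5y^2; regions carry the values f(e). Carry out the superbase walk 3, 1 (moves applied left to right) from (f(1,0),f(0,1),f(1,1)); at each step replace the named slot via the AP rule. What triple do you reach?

start (-4,5,-4) = (f(1,0),f(0,1),f(1,1))
replace slot 3: 2·((-4)+5) − (-4) = 6 → (-4,5,6)
replace slot 1: 2·(5+6) − (-4) = 26 → (26,5,6)

26,5,6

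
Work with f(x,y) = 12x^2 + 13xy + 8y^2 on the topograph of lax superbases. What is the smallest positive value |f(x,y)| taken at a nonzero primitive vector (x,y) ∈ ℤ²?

translate: b→-11 (≡13 mod 24), so (12,13,8)→(12,-11,7)
flip: (12,-11,7)→(7,11,12)
translate: b→-3 (≡11 mod 14), so (7,11,12)→(7,-3,8)
reduced (well bottom): (7,-3,8) with a≤c, −a<b≤a
well minimum = a = 7

7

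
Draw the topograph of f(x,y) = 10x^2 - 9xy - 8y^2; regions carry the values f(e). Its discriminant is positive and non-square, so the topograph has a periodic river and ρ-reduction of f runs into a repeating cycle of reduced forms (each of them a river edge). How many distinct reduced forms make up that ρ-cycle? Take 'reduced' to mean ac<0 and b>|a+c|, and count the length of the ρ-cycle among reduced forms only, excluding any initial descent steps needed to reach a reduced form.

D = 401, ⌊√D⌋ = 20
descent: ρ → (-8,9,10)  [lands on river]
river: ρ → (10,11,-7)
river: ρ → (-7,17,4)
river: ρ → (4,15,-11)
river: ρ → (-11,7,8)
river: ρ → (8,9,-10)
river: ρ → (-10,11,7)
river: ρ → (7,17,-4)
river: ρ → (-4,15,11)
river: ρ → (11,7,-8)
ρ-cycle length = 10 (tail of 1 descent step not counted)

10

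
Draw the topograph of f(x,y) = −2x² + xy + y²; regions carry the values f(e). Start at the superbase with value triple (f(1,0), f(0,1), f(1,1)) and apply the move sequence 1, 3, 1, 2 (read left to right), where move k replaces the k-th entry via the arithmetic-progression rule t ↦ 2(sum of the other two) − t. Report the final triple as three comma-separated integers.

start (-2,1,0) = (f(1,0),f(0,1),f(1,1))
replace slot 1: 2·(1+0) − (-2) = 4 → (4,1,0)
replace slot 3: 2·(4+1) − 0 = 10 → (4,1,10)
replace slot 1: 2·(1+10) − 4 = 18 → (18,1,10)
replace slot 2: 2·(18+10) − 1 = 55 → (18,55,10)

18,55,10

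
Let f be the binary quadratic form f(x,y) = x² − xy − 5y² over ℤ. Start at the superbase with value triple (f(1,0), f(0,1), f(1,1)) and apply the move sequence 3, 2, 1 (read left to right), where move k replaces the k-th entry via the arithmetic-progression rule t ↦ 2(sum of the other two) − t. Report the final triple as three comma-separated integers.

start (1,-5,-5) = (f(1,0),f(0,1),f(1,1))
replace slot 3: 2·(1+(-5)) − (-5) = -3 → (1,-5,-3)
replace slot 2: 2·(1+(-3)) − (-5) = 1 → (1,1,-3)
replace slot 1: 2·(1+(-3)) − 1 = -5 → (-5,1,-3)

-5,1,-3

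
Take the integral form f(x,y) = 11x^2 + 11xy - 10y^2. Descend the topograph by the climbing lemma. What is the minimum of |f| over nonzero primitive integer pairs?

river: ρ → (-10,9,12)
river: ρ → (12,15,-7)
river: ρ → (-7,13,14)
river: ρ → (14,15,-6)
river: ρ → (-6,21,5)
river: ρ → (5,19,-10)
river: ρ → (-10,21,3)
river: ρ → (3,21,-10)
river: ρ → (-10,19,5)
river: ρ → (5,21,-6)
river: ρ → (-6,15,14)
river: ρ → (14,13,-7)
river: ρ → (-7,15,12)
river: ρ → (12,9,-10)
river: ρ → (-10,11,11)
river: ρ → (11,11,-10)
closes: descent 0, river 16
min |a| on river = 3

3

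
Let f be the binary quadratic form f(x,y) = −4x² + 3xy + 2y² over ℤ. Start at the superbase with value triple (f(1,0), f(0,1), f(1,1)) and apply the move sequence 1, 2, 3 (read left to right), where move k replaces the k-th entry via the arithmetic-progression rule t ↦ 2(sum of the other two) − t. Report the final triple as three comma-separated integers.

start (-4,2,1) = (f(1,0),f(0,1),f(1,1))
replace slot 1: 2·(2+1) − (-4) = 10 → (10,2,1)
replace slot 2: 2·(10+1) − 2 = 20 → (10,20,1)
replace slot 3: 2·(10+20) − 1 = 59 → (10,20,59)

10,20,59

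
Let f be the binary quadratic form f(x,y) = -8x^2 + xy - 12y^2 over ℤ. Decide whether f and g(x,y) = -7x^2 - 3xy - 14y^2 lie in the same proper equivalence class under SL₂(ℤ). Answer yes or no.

D₁ = -383, D₂ = -383
f is negative-definite; reduce −f:
−f: reduced (well bottom): (8,-1,12) with a≤c, −a<b≤a
flip sign back: reduced form of f is (-8,1,-12)
g is negative-definite; reduce −g:
−g: reduced (well bottom): (7,3,14) with a≤c, −a<b≤a
flip sign back: reduced form of g is (-7,-3,-14)
reduced forms (-8, 1, -12) vs (-7, -3, -14) ⇒ inequivalent

no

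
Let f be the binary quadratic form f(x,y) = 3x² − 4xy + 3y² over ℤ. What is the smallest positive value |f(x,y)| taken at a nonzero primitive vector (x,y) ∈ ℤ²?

translate: b→2 (≡-4 mod 6), so (3,-4,3)→(3,2,2)
flip: (3,2,2)→(2,-2,3)
translate: b→2 (≡-2 mod 4), so (2,-2,3)→(2,2,3)
reduced (well bottom): (2,2,3) with a≤c, −a<b≤a
well minimum = a = 2

2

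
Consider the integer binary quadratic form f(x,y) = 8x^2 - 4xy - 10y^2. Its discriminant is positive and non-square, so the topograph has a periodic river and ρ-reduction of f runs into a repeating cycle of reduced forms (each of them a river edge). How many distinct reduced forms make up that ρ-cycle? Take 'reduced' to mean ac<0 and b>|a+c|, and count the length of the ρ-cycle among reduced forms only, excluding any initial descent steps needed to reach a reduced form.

D = 336, ⌊√D⌋ = 18
descent: ρ → (-10,4,8)  [lands on river]
river: ρ → (8,12,-6)
river: ρ → (-6,12,8)
river: ρ → (8,4,-10)
river: ρ → (-10,16,2)
river: ρ → (2,16,-10)
ρ-cycle length = 6 (tail of 1 descent step not counted)

6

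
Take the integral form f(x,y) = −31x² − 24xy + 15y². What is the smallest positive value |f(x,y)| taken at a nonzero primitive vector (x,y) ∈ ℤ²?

descent: ρ → (15,24,-31)  [lands on river]
river: ρ → (-31,38,8)
river: ρ → (8,42,-21)
river: ρ → (-21,42,8)
river: ρ → (8,38,-31)
river: ρ → (-31,24,15)
river: ρ → (15,36,-19)
river: ρ → (-19,40,11)
river: ρ → (11,48,-3)
river: ρ → (-3,48,11)
river: ρ → (11,40,-19)
river: ρ → (-19,36,15)
closes: descent 1, river 12
min |a| on river = 3

3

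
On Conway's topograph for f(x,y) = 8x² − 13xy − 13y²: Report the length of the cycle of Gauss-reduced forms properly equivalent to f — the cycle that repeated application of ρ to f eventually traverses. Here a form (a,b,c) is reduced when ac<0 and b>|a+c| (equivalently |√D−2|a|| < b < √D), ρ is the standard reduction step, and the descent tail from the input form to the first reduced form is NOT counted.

D = 585, ⌊√D⌋ = 24
descent: ρ → (-13,13,8)  [lands on river]
river: ρ → (8,19,-7)
river: ρ → (-7,23,2)
river: ρ → (2,21,-18)
river: ρ → (-18,15,5)
river: ρ → (5,15,-18)
river: ρ → (-18,21,2)
river: ρ → (2,23,-7)
river: ρ → (-7,19,8)
river: ρ → (8,13,-13)
ρ-cycle length = 10 (tail of 1 descent step not counted)

10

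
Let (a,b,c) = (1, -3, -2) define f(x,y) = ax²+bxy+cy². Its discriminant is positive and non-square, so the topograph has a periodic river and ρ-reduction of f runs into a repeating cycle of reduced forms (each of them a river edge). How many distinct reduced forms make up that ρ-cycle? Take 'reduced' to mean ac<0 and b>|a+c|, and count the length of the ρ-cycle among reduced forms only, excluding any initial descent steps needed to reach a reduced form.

D = 17, ⌊√D⌋ = 4
descent: ρ → (-2,3,1)  [lands on river]
river: ρ → (1,3,-2)
river: ρ → (-2,1,2)
river: ρ → (2,3,-1)
river: ρ → (-1,3,2)
river: ρ → (2,1,-2)
ρ-cycle length = 6 (tail of 1 descent step not counted)

6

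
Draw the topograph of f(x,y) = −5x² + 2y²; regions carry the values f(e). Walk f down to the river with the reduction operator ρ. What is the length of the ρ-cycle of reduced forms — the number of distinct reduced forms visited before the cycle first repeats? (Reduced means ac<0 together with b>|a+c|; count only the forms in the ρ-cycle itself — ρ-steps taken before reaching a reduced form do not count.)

D = 40, ⌊√D⌋ = 6
descent: ρ → (2,4,-3)  [lands on river]
river: ρ → (-3,2,3)
river: ρ → (3,4,-2)
river: ρ → (-2,4,3)
river: ρ → (3,2,-3)
river: ρ → (-3,4,2)
ρ-cycle length = 6 (tail of 1 descent step not counted)

6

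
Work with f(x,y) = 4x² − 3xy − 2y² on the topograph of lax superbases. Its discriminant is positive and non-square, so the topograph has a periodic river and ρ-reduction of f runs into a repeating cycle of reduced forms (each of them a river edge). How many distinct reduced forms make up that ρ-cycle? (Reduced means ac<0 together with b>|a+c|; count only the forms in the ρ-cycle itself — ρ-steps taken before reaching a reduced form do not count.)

D = 41, ⌊√D⌋ = 6
descent: ρ → (-2,3,4)  [lands on river]
river: ρ → (4,5,-1)
river: ρ → (-1,5,4)
river: ρ → (4,3,-2)
river: ρ → (-2,5,2)
river: ρ → (2,3,-4)
river: ρ → (-4,5,1)
river: ρ → (1,5,-4)
river: ρ → (-4,3,2)
river: ρ → (2,5,-2)
ρ-cycle length = 10 (tail of 1 descent step not counted)

10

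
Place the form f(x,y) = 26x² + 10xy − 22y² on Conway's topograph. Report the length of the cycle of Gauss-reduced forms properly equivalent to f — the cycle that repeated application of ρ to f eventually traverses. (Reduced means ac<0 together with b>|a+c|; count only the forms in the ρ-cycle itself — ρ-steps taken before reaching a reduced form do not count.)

D = 2388, ⌊√D⌋ = 48
river: ρ → (-22,34,14)
river: ρ → (14,22,-34)
river: ρ → (-34,46,2)
river: ρ → (2,46,-34)
river: ρ → (-34,22,14)
river: ρ → (14,34,-22)
river: ρ → (-22,10,26)
river: ρ → (26,42,-6)
river: ρ → (-6,42,26)
river: ρ → (26,10,-22)
ρ-cycle length = 10 (tail of 0 descent steps not counted)

10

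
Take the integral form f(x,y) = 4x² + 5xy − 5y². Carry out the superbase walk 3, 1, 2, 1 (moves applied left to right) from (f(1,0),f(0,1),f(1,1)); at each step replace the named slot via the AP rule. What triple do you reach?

start (4,-5,4) = (f(1,0),f(0,1),f(1,1))
replace slot 3: 2·(4+(-5)) − 4 = -6 → (4,-5,-6)
replace slot 1: 2·((-5)+(-6)) − 4 = -26 → (-26,-5,-6)
replace slot 2: 2·((-26)+(-6)) − (-5) = -59 → (-26,-59,-6)
replace slot 1: 2·((-59)+(-6)) − (-26) = -104 → (-104,-59,-6)

-104,-59,-6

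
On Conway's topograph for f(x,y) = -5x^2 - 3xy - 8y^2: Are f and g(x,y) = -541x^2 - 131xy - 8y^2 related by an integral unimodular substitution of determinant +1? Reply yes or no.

D₁ = -151, D₂ = -151
f is negative-definite; reduce −f:
−f: reduced (well bottom): (5,3,8) with a≤c, −a<b≤a
flip sign back: reduced form of f is (-5,-3,-8)
g is negative-definite; reduce −g:
−g: flip: (541,131,8)→(8,-131,541)
−g: translate: b→-3 (≡-131 mod 16), so (8,-131,541)→(8,-3,5)
−g: flip: (8,-3,5)→(5,3,8)
−g: reduced (well bottom): (5,3,8) with a≤c, −a<b≤a
flip sign back: reduced form of g is (-5,-3,-8)
reduced forms (-5, -3, -8) vs (-5, -3, -8) ⇒ equivalent

yes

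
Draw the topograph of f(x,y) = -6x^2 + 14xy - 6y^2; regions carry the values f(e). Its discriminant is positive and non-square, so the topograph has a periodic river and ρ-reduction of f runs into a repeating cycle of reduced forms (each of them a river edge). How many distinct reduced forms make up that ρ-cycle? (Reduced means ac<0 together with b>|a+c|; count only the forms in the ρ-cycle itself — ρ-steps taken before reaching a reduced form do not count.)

D = 52, ⌊√D⌋ = 7
descent: ρ → (-6,-2,2)
descent: ρ → (2,6,-2)  [lands on river]
river: ρ → (-2,6,2)
ρ-cycle length = 2 (tail of 2 descent steps not counted)

2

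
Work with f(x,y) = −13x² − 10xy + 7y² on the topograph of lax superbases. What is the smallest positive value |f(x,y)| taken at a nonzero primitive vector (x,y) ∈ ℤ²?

descent: ρ → (7,10,-13)  [lands on river]
river: ρ → (-13,16,4)
river: ρ → (4,16,-13)
river: ρ → (-13,10,7)
river: ρ → (7,18,-5)
river: ρ → (-5,12,16)
river: ρ → (16,20,-1)
river: ρ → (-1,20,16)
river: ρ → (16,12,-5)
river: ρ → (-5,18,7)
closes: descent 1, river 10
min |a| on river = 1

1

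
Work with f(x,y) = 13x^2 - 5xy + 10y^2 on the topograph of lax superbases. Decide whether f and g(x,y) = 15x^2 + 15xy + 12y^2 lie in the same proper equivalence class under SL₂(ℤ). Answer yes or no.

D₁ = -495, D₂ = -495
f: flip: (13,-5,10)→(10,5,13)
f: reduced (well bottom): (10,5,13) with a≤c, −a<b≤a
g: flip: (15,15,12)→(12,-15,15)
g: translate: b→9 (≡-15 mod 24), so (12,-15,15)→(12,9,12)
g: reduced (well bottom): (12,9,12) with a≤c, −a<b≤a
reduced forms (10, 5, 13) vs (12, 9, 12) ⇒ inequivalent

no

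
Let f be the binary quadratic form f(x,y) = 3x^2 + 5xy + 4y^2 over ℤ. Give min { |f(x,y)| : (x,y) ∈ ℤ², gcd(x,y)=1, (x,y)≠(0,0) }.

translate: b→-1 (≡5 mod 6), so (3,5,4)→(3,-1,2)
flip: (3,-1,2)→(2,1,3)
reduced (well bottom): (2,1,3) with a≤c, −a<b≤a
well minimum = a = 2

2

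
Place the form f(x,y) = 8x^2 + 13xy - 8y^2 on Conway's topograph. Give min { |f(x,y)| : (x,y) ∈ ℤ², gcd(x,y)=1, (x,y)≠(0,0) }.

river: ρ → (-8,19,2)
river: ρ → (2,17,-17)
river: ρ → (-17,17,2)
river: ρ → (2,19,-8)
river: ρ → (-8,13,8)
river: ρ → (8,19,-2)
river: ρ → (-2,17,17)
river: ρ → (17,17,-2)
river: ρ → (-2,19,8)
river: ρ → (8,13,-8)
closes: descent 0, river 10
min |a| on river = 2

2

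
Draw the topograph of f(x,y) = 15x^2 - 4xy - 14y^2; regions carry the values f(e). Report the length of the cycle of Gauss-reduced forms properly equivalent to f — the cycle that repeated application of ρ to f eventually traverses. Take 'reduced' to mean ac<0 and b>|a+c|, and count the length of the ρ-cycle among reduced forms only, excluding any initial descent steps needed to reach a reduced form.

D = 856, ⌊√D⌋ = 29
descent: ρ → (-14,4,15)  [lands on river]
river: ρ → (15,26,-3)
river: ρ → (-3,28,6)
river: ρ → (6,20,-19)
river: ρ → (-19,18,7)
river: ρ → (7,24,-10)
river: ρ → (-10,16,15)
river: ρ → (15,14,-11)
river: ρ → (-11,8,18)
river: ρ → (18,28,-1)
river: ρ → (-1,28,18)
river: ρ → (18,8,-11)
river: ρ → (-11,14,15)
river: ρ → (15,16,-10)
river: ρ → (-10,24,7)
river: ρ → (7,18,-19)
river: ρ → (-19,20,6)
river: ρ → (6,28,-3)
river: ρ → (-3,26,15)
river: ρ → (15,4,-14)
river: ρ → (-14,24,5)
river: ρ → (5,26,-9)
river: ρ → (-9,28,2)
river: ρ → (2,28,-9)
river: ρ → (-9,26,5)
river: ρ → (5,24,-14)
ρ-cycle length = 26 (tail of 1 descent step not counted)

26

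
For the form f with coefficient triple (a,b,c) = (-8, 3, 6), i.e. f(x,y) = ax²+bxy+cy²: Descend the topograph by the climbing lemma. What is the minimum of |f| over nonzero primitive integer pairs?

river: ρ → (6,9,-5)
river: ρ → (-5,11,4)
river: ρ → (4,13,-2)
river: ρ → (-2,11,10)
river: ρ → (10,9,-3)
river: ρ → (-3,9,10)
river: ρ → (10,11,-2)
river: ρ → (-2,13,4)
river: ρ → (4,11,-5)
river: ρ → (-5,9,6)
river: ρ → (6,3,-8)
river: ρ → (-8,13,1)
river: ρ → (1,13,-8)
river: ρ → (-8,3,6)
closes: descent 0, river 14
min |a| on river = 1

1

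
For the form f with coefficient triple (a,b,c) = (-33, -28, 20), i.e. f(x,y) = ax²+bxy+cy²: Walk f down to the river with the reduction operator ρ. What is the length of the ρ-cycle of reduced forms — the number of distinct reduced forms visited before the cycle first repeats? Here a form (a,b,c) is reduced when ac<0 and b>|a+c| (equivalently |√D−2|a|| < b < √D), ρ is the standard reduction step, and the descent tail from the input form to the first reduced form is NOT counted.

D = 3424, ⌊√D⌋ = 58
descent: ρ → (20,28,-33)  [lands on river]
river: ρ → (-33,38,15)
river: ρ → (15,52,-12)
river: ρ → (-12,44,31)
river: ρ → (31,18,-25)
river: ρ → (-25,32,24)
river: ρ → (24,16,-33)
river: ρ → (-33,50,7)
river: ρ → (7,48,-40)
river: ρ → (-40,32,15)
river: ρ → (15,58,-1)
river: ρ → (-1,58,15)
river: ρ → (15,32,-40)
river: ρ → (-40,48,7)
river: ρ → (7,50,-33)
river: ρ → (-33,16,24)
river: ρ → (24,32,-25)
river: ρ → (-25,18,31)
river: ρ → (31,44,-12)
river: ρ → (-12,52,15)
river: ρ → (15,38,-33)
river: ρ → (-33,28,20)
river: ρ → (20,52,-9)
river: ρ → (-9,56,8)
river: ρ → (8,56,-9)
river: ρ → (-9,52,20)
ρ-cycle length = 26 (tail of 1 descent step not counted)

26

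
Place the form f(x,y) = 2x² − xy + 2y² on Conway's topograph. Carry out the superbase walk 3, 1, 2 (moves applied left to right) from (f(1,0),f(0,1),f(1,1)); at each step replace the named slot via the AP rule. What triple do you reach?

start (2,2,3) = (f(1,0),f(0,1),f(1,1))
replace slot 3: 2·(2+2) − 3 = 5 → (2,2,5)
replace slot 1: 2·(2+5) − 2 = 12 → (12,2,5)
replace slot 2: 2·(12+5) − 2 = 32 → (12,32,5)

12,32,5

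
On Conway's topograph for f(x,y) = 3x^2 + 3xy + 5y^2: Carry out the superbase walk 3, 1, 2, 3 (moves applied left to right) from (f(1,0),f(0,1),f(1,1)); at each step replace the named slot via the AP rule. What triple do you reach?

start (3,5,11) = (f(1,0),f(0,1),f(1,1))
replace slot 3: 2·(3+5) − 11 = 5 → (3,5,5)
replace slot 1: 2·(5+5) − 3 = 17 → (17,5,5)
replace slot 2: 2·(17+5) − 5 = 39 → (17,39,5)
replace slot 3: 2·(17+39) − 5 = 107 → (17,39,107)

17,39,107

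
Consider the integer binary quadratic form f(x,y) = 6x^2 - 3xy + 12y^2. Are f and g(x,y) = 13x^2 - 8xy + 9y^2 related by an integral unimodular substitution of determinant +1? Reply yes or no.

D₁ = -279, D₂ = -404
discriminants differ ⇒ not SL₂(ℤ)-equivalent

no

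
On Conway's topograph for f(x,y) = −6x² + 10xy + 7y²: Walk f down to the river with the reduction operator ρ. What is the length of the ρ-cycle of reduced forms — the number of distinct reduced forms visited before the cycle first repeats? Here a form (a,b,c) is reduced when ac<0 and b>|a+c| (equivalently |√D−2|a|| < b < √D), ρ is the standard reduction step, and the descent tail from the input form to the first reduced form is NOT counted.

D = 268, ⌊√D⌋ = 16
river: ρ → (7,4,-9)
river: ρ → (-9,14,2)
river: ρ → (2,14,-9)
river: ρ → (-9,4,7)
river: ρ → (7,10,-6)
river: ρ → (-6,14,3)
river: ρ → (3,16,-1)
river: ρ → (-1,16,3)
river: ρ → (3,14,-6)
river: ρ → (-6,10,7)
ρ-cycle length = 10 (tail of 0 descent steps not counted)

10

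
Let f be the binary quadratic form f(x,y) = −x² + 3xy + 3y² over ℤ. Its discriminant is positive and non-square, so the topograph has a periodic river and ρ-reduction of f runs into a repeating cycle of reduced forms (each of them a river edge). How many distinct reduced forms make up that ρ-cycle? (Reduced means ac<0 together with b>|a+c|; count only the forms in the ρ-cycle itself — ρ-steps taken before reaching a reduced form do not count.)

D = 21, ⌊√D⌋ = 4
river: ρ → (3,3,-1)
river: ρ → (-1,3,3)
ρ-cycle length = 2 (tail of 0 descent steps not counted)

2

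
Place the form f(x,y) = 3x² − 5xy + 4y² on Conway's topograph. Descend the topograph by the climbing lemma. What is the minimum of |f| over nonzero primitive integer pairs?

translate: b→1 (≡-5 mod 6), so (3,-5,4)→(3,1,2)
flip: (3,1,2)→(2,-1,3)
reduced (well bottom): (2,-1,3) with a≤c, −a<b≤a
well minimum = a = 2

2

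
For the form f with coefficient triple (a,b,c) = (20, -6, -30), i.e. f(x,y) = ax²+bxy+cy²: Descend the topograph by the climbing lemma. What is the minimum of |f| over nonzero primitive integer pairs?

descent: ρ → (-30,6,20)
descent: ρ → (20,34,-16)  [lands on river]
river: ρ → (-16,30,24)
river: ρ → (24,18,-22)
river: ρ → (-22,26,20)
river: ρ → (20,14,-28)
river: ρ → (-28,42,6)
river: ρ → (6,42,-28)
river: ρ → (-28,14,20)
river: ρ → (20,26,-22)
river: ρ → (-22,18,24)
river: ρ → (24,30,-16)
river: ρ → (-16,34,20)
river: ρ → (20,46,-4)
river: ρ → (-4,42,42)
river: ρ → (42,42,-4)
river: ρ → (-4,46,20)
closes: descent 2, river 16
min |a| on river = 4

4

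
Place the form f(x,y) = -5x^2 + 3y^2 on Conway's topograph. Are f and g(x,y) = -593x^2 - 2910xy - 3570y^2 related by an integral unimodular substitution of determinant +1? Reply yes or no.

D₁ = 60, D₂ = 60
river cycle of f (length 2): (3, 6, -2), (-2, 6, 3)
river cycle of g (length 2): (3, 6, -2), (-2, 6, 3)
cycles coincide ⇒ equivalent

yes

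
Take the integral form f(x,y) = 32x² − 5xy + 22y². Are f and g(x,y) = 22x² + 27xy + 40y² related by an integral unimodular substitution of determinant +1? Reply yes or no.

D₁ = -2791, D₂ = -2791
f: flip: (32,-5,22)→(22,5,32)
f: reduced (well bottom): (22,5,32) with a≤c, −a<b≤a
g: translate: b→-17 (≡27 mod 44), so (22,27,40)→(22,-17,35)
g: reduced (well bottom): (22,-17,35) with a≤c, −a<b≤a
reduced forms (22, 5, 32) vs (22, -17, 35) ⇒ inequivalent

no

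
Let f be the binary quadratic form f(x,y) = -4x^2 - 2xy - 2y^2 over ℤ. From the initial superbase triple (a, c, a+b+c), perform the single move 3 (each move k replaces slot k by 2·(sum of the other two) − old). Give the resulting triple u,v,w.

start (-4,-2,-8) = (f(1,0),f(0,1),f(1,1))
replace slot 3: 2·((-4)+(-2)) − (-8) = -4 → (-4,-2,-4)

-4,-2,-4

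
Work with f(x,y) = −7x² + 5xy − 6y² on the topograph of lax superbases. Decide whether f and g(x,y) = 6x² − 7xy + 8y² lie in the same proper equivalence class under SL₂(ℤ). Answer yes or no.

D₁ = -143, D₂ = -143
f is negative-definite; reduce −f:
−f: flip: (7,-5,6)→(6,5,7)
−f: reduced (well bottom): (6,5,7) with a≤c, −a<b≤a
flip sign back: reduced form of f is (-6,-5,-7)
g: translate: b→5 (≡-7 mod 12), so (6,-7,8)→(6,5,7)
g: reduced (well bottom): (6,5,7) with a≤c, −a<b≤a
reduced forms (-6, -5, -7) vs (6, 5, 7) ⇒ inequivalent

no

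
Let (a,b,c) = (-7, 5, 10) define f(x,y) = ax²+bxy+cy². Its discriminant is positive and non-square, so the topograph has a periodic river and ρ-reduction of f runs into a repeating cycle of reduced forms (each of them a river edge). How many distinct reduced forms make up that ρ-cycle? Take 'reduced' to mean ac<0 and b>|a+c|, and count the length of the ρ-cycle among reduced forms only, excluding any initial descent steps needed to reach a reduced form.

D = 305, ⌊√D⌋ = 17
river: ρ → (10,15,-2)
river: ρ → (-2,17,2)
river: ρ → (2,15,-10)
river: ρ → (-10,5,7)
river: ρ → (7,9,-8)
river: ρ → (-8,7,8)
river: ρ → (8,9,-7)
river: ρ → (-7,5,10)
ρ-cycle length = 8 (tail of 0 descent steps not counted)

8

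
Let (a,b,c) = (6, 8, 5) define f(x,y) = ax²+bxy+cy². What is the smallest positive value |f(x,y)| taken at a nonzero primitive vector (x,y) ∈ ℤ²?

translate: b→-4 (≡8 mod 12), so (6,8,5)→(6,-4,3)
flip: (6,-4,3)→(3,4,6)
translate: b→-2 (≡4 mod 6), so (3,4,6)→(3,-2,5)
reduced (well bottom): (3,-2,5) with a≤c, −a<b≤a
well minimum = a = 3

3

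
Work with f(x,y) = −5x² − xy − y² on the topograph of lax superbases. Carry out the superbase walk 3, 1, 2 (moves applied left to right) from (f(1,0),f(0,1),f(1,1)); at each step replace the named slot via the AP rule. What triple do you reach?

start (-5,-1,-7) = (f(1,0),f(0,1),f(1,1))
replace slot 3: 2·((-5)+(-1)) − (-7) = -5 → (-5,-1,-5)
replace slot 1: 2·((-1)+(-5)) − (-5) = -7 → (-7,-1,-5)
replace slot 2: 2·((-7)+(-5)) − (-1) = -23 → (-7,-23,-5)

-7,-23,-5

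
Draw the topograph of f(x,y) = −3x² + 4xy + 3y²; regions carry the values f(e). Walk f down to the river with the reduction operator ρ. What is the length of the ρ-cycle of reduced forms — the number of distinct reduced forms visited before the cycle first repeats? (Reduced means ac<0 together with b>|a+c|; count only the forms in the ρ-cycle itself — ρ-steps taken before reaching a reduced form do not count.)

D = 52, ⌊√D⌋ = 7
river: ρ → (3,2,-4)
river: ρ → (-4,6,1)
river: ρ → (1,6,-4)
river: ρ → (-4,2,3)
river: ρ → (3,4,-3)
river: ρ → (-3,2,4)
river: ρ → (4,6,-1)
river: ρ → (-1,6,4)
river: ρ → (4,2,-3)
river: ρ → (-3,4,3)
ρ-cycle length = 10 (tail of 0 descent steps not counted)

10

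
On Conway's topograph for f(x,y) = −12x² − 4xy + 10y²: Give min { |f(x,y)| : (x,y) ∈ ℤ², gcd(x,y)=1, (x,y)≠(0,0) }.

descent: ρ → (10,4,-12)  [lands on river]
river: ρ → (-12,20,2)
river: ρ → (2,20,-12)
river: ρ → (-12,4,10)
river: ρ → (10,16,-6)
river: ρ → (-6,20,4)
river: ρ → (4,20,-6)
river: ρ → (-6,16,10)
closes: descent 1, river 8
min |a| on river = 2

2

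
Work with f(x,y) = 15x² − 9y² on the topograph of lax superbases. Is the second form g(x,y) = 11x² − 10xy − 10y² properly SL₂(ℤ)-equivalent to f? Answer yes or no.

D₁ = 540, D₂ = 540
river cycle of f (length 2): (-9, 18, 6), (6, 18, -9)
river cycle of g (length 8): (-10, 10, 11), (11, 12, -9), (-9, 6, 14), (14, 22, -1), (-1, 22, 14), (14, 6, -9), (-9, 12, 11), (11, 10, -10)
cycles differ ⇒ inequivalent

no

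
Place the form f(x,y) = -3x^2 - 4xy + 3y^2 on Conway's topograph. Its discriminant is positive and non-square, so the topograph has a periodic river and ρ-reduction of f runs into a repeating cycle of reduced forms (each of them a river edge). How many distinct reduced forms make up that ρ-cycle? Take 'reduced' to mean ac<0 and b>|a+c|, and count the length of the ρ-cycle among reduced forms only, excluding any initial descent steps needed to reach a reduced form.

D = 52, ⌊√D⌋ = 7
descent: ρ → (3,4,-3)  [lands on river]
river: ρ → (-3,2,4)
river: ρ → (4,6,-1)
river: ρ → (-1,6,4)
river: ρ → (4,2,-3)
river: ρ → (-3,4,3)
river: ρ → (3,2,-4)
river: ρ → (-4,6,1)
river: ρ → (1,6,-4)
river: ρ → (-4,2,3)
ρ-cycle length = 10 (tail of 1 descent step not counted)

10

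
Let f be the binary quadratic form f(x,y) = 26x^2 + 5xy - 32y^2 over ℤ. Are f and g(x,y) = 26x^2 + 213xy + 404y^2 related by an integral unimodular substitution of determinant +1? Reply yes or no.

D₁ = 3353, D₂ = 3353
river cycle of f (length 44): (26, 57, -1), (-1, 57, 26), (26, 47, -11), (-11, 41, 38), (38, 35, -14), (-14, 49, 17), (17, 53, -8), (-8, 43, 47), (47, 51, -4), (-4, 53, 34), … (34 more)
river cycle of g (length 44): (26, 57, -1), (-1, 57, 26), (26, 47, -11), (-11, 41, 38), (38, 35, -14), (-14, 49, 17), (17, 53, -8), (-8, 43, 47), (47, 51, -4), (-4, 53, 34), … (34 more)
cycles coincide ⇒ equivalent

yes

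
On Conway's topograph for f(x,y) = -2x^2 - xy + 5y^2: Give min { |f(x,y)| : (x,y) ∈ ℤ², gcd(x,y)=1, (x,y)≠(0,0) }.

descent: ρ → (5,1,-2)
descent: ρ → (-2,3,4)  [lands on river]
river: ρ → (4,5,-1)
river: ρ → (-1,5,4)
river: ρ → (4,3,-2)
river: ρ → (-2,5,2)
river: ρ → (2,3,-4)
river: ρ → (-4,5,1)
river: ρ → (1,5,-4)
river: ρ → (-4,3,2)
river: ρ → (2,5,-2)
closes: descent 2, river 10
min |a| on river = 1

1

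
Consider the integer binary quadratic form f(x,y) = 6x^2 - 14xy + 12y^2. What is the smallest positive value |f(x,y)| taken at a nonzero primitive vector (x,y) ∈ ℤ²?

translate: b→-2 (≡-14 mod 12), so (6,-14,12)→(6,-2,4)
flip: (6,-2,4)→(4,2,6)
reduced (well bottom): (4,2,6) with a≤c, −a<b≤a
well minimum = a = 4

4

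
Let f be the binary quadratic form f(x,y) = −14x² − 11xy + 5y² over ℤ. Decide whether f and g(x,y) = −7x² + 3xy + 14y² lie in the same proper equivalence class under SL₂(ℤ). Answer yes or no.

D₁ = 401, D₂ = 401
river cycle of f (length 6): (5, 11, -14), (-14, 17, 2), (2, 19, -5), (-5, 11, 14), (14, 17, -2), (-2, 19, 5)
river cycle of g (length 10): (-7, 17, 4), (4, 15, -11), (-11, 7, 8), (8, 9, -10), (-10, 11, 7), (7, 17, -4), (-4, 15, 11), (11, 7, -8), (-8, 9, 10), (10, 11, -7)
cycles differ ⇒ inequivalent

no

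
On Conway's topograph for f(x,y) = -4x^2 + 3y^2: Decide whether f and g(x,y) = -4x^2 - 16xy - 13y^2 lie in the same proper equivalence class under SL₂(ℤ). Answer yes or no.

D₁ = 48, D₂ = 48
river cycle of f (length 2): (3, 6, -1), (-1, 6, 3)
river cycle of g (length 2): (-1, 6, 3), (3, 6, -1)
cycles coincide ⇒ equivalent

yes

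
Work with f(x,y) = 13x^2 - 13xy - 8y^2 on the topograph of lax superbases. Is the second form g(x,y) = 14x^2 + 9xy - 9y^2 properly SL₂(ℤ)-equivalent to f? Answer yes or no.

D₁ = 585, D₂ = 585
river cycle of f (length 10): (-8, 13, 13), (13, 13, -8), (-8, 19, 7), (7, 23, -2), (-2, 21, 18), (18, 15, -5), (-5, 15, 18), (18, 21, -2), (-2, 23, 7), (7, 19, -8)
river cycle of g (length 12): (-9, 9, 14), (14, 19, -4), (-4, 21, 9), (9, 15, -10), (-10, 5, 14), (14, 23, -1), (-1, 23, 14), (14, 5, -10), (-10, 15, 9), (9, 21, -4), … (2 more)
cycles differ ⇒ inequivalent

no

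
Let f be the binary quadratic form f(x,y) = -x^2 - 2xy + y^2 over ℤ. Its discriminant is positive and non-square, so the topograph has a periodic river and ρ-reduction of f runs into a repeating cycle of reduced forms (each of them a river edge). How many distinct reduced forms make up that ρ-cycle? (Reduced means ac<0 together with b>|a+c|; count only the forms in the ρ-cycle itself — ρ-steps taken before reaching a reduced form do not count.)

D = 8, ⌊√D⌋ = 2
descent: ρ → (1,2,-1)  [lands on river]
river: ρ → (-1,2,1)
ρ-cycle length = 2 (tail of 1 descent step not counted)

2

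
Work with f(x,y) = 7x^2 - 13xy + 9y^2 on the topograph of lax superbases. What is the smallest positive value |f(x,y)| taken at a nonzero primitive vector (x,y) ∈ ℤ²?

translate: b→1 (≡-13 mod 14), so (7,-13,9)→(7,1,3)
flip: (7,1,3)→(3,-1,7)
reduced (well bottom): (3,-1,7) with a≤c, −a<b≤a
well minimum = a = 3

3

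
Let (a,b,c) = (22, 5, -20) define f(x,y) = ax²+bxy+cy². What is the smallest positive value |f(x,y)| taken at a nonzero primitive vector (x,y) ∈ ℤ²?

river: ρ → (-20,35,7)
river: ρ → (7,35,-20)
river: ρ → (-20,5,22)
river: ρ → (22,39,-3)
river: ρ → (-3,39,22)
river: ρ → (22,5,-20)
closes: descent 0, river 6
min |a| on river = 3

3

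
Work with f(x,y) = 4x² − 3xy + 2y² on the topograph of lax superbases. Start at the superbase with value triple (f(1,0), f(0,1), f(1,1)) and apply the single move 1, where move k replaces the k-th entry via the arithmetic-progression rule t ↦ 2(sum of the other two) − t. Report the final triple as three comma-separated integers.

start (4,2,3) = (f(1,0),f(0,1),f(1,1))
replace slot 1: 2·(2+3) − 4 = 6 → (6,2,3)

6,2,3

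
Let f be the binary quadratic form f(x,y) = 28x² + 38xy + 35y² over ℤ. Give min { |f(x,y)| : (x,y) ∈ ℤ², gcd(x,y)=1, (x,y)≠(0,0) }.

translate: b→-18 (≡38 mod 56), so (28,38,35)→(28,-18,25)
flip: (28,-18,25)→(25,18,28)
reduced (well bottom): (25,18,28) with a≤c, −a<b≤a
well minimum = a = 25

25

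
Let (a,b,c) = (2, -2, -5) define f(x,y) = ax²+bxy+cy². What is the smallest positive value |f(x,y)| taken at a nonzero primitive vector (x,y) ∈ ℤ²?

descent: ρ → (-5,2,2)
descent: ρ → (2,6,-1)  [lands on river]
river: ρ → (-1,6,2)
closes: descent 2, river 2
min |a| on river = 1

1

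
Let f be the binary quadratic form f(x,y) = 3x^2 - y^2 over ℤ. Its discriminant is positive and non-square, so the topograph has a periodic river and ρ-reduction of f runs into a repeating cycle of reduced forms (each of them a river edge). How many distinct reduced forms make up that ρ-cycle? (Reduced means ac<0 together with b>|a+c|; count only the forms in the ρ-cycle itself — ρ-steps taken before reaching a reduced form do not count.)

D = 12, ⌊√D⌋ = 3
descent: ρ → (-1,2,2)  [lands on river]
river: ρ → (2,2,-1)
ρ-cycle length = 2 (tail of 1 descent step not counted)

2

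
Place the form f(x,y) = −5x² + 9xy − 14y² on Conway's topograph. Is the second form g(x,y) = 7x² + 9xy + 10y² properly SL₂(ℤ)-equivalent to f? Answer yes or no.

D₁ = -199, D₂ = -199
f is negative-definite; reduce −f:
−f: translate: b→1 (≡-9 mod 10), so (5,-9,14)→(5,1,10)
−f: reduced (well bottom): (5,1,10) with a≤c, −a<b≤a
flip sign back: reduced form of f is (-5,-1,-10)
g: translate: b→-5 (≡9 mod 14), so (7,9,10)→(7,-5,8)
g: reduced (well bottom): (7,-5,8) with a≤c, −a<b≤a
reduced forms (-5, -1, -10) vs (7, -5, 8) ⇒ inequivalent

no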